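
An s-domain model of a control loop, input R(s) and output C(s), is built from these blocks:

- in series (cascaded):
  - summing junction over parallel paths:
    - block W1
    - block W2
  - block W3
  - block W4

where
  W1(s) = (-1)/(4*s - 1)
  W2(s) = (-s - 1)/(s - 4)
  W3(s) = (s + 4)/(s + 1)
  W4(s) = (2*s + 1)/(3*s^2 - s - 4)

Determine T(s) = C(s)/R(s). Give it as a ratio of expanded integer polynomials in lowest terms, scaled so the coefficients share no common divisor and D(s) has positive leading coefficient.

Step 1: parallel reduction of W1, W2 gives (-4*s^2 - 4*s + 5)/(4*s^2 - 17*s + 4)
Step 2: multiply (W1+W2), W3, W4 (series); the result is T(s) itself (integer coefficients, no common factor, positive leading denominator coefficient)

Therefore the answer is (-8*s^4 - 44*s^3 - 42*s^2 + 29*s + 20)/(12*s^5 - 43*s^4 - 42*s^3 + 77*s^2 + 48*s - 16).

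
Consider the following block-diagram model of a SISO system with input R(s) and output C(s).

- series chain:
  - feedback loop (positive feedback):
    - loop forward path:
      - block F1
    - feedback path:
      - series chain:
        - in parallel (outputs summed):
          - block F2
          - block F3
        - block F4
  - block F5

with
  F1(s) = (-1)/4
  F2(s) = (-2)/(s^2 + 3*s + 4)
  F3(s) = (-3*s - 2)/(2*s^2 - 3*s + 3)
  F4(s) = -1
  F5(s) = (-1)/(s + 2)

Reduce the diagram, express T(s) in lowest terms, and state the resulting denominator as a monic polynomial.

First reduce the diagram to T(s).

[1] parallel reduction of F2, F3: (-3*s^3 - 15*s^2 - 12*s - 14)/(2*s^4 + 3*s^3 + 2*s^2 - 3*s + 12)
[2] cascade (F2+F3), F4: (3*s^3 + 15*s^2 + 12*s + 14)/(2*s^4 + 3*s^3 + 2*s^2 - 3*s + 12)
[3] apply the feedback formula to F1, ((F2+F3)*F4): (-2*s^4 - 3*s^3 - 2*s^2 + 3*s - 12)/(8*s^4 + 15*s^3 + 23*s^2 + 62)
[4] series reduction of [F1/(1-F1*((F2+F3)*F4))], F5: (2*s^4 + 3*s^3 + 2*s^2 - 3*s + 12)/(8*s^5 + 31*s^4 + 53*s^3 + 46*s^2 + 62*s + 124)
The result of step 4 is T(s) in lowest terms. Its denominator has leading coefficient 8; dividing the denominator through by 8 makes it monic.

Answer: s^5 + 31*s^4/8 + 53*s^3/8 + 23*s^2/4 + 31*s/4 + 31/2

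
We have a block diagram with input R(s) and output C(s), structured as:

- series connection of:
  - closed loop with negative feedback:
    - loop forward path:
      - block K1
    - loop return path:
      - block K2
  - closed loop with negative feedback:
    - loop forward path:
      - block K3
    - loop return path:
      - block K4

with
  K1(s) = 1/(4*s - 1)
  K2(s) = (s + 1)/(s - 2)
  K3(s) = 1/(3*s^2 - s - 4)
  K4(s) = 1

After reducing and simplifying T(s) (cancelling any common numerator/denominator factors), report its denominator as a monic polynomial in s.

Reducing step by step:

Step 1 - collapse the loop (K1 forward, K2 return), giving (s - 2)/(4*s^2 - 8*s + 3)
Step 2 - collapse the loop (K3 forward, K4 return), giving 1/(3*s^2 - s - 3)
Step 3 - cascade [K1/(1+K1*K2)], [K3/(1+K3*K4)], giving (s - 2)/(12*s^4 - 28*s^3 + 5*s^2 + 21*s - 9)
Step 3 gives the fully reduced T(s), with no common factor left to cancel. The denominator's leading coefficient is 12, so divide each of its coefficients by 12 to get the monic form.

Answer: s^4 - 7*s^3/3 + 5*s^2/12 + 7*s/4 - 3/4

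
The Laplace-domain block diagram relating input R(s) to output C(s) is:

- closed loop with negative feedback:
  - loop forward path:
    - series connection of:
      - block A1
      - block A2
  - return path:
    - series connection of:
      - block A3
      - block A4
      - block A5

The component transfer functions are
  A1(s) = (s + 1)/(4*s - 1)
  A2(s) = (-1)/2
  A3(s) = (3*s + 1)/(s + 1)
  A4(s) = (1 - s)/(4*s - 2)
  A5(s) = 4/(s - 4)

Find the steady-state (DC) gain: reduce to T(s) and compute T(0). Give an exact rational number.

(1) multiply A1, A2 (series), giving (-s - 1)/(8*s - 2)
(2) combine A3, A4, A5 in series, giving (-6*s^2 + 4*s + 2)/(2*s^3 - 7*s^2 - 5*s + 4)
(3) close the feedback loop around (A1*A2), (A3*A4*A5), giving (-2*s^3 + 7*s^2 + 5*s - 4)/(16*s^3 - 70*s^2 + 46*s - 10)
Evaluating the step-3 result (the overall T(s)) at s = 0 gives T(0) = -4/(-10) = 2/5.

Hence the answer: 2/5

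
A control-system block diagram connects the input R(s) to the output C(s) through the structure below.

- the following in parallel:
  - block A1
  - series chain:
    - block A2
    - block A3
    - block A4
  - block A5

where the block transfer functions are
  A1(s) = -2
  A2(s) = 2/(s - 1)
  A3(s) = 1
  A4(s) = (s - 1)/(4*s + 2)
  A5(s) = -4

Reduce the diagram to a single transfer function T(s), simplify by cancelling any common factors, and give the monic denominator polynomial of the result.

[1] series reduction of A2, A3, A4 gives 1/(2*s + 1)
[2] sum the parallel branches A1, (A2*A3*A4), A5 gives (-12*s - 5)/(2*s + 1)
Step 2 gives the fully reduced T(s), with no common factor left to cancel. The denominator's leading coefficient is 2, so divide each of its coefficients by 2 to get the monic form.

Hence the answer: s + 1/2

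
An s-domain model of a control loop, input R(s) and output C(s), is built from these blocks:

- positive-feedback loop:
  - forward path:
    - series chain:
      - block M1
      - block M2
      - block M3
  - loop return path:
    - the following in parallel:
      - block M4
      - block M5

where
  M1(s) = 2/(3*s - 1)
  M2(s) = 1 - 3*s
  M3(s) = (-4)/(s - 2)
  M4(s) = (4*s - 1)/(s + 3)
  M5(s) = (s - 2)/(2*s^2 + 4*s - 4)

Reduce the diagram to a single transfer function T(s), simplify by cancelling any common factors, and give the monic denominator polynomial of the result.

Step 1 - series reduction of M1, M2, M3 = 8/(s - 2)
Step 2 - sum the parallel branches M4, M5 = (8*s^3 + 15*s^2 - 19*s - 2)/(2*s^3 + 10*s^2 + 8*s - 12)
Step 3 - apply the feedback formula to (M1*M2*M3), (M4+M5) = (8*s^3 + 40*s^2 + 32*s - 48)/(s^4 - 29*s^3 - 66*s^2 + 62*s + 20)
Step 3 gives the fully reduced T(s), with no common factor left to cancel. The denominator is already monic (leading coefficient 1).

Final answer: s^4 - 29*s^3 - 66*s^2 + 62*s + 20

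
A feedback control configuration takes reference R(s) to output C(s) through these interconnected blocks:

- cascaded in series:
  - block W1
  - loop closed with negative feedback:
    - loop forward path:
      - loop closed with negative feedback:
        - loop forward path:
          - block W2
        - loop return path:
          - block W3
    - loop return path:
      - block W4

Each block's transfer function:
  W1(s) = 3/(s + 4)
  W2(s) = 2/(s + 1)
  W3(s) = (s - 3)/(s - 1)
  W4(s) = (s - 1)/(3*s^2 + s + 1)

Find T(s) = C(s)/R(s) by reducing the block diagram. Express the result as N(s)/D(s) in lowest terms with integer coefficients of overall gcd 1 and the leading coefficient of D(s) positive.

Step 1: reduce the feedback loop with forward W2 and return W3: (2*s - 2)/(s^2 + 2*s - 7)
Step 2: close the feedback loop around [W2/(1+W2*W3)], W4: (6*s^3 - 4*s^2 - 2)/(3*s^4 + 7*s^3 - 16*s^2 - 9*s - 5)
Step 3: series reduction of W1, [[W2/(1+W2*W3)]/(1+[W2/(1+W2*W3)]*W4)], which is the overall transfer function T(s) = C(s)/R(s) in lowest terms

Final answer: (18*s^3 - 12*s^2 - 6)/(3*s^5 + 19*s^4 + 12*s^3 - 73*s^2 - 41*s - 20)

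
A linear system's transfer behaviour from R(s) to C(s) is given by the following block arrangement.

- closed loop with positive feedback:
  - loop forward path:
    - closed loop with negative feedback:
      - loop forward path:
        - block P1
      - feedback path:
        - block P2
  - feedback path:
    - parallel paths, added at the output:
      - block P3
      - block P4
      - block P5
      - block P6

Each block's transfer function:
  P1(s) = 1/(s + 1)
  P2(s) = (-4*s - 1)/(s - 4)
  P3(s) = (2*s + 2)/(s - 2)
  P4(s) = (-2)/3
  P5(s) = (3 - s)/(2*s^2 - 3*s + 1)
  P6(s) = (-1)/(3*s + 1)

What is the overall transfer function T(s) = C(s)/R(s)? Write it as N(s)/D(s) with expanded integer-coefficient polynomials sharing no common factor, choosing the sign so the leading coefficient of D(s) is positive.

First reduce the diagram to T(s).

Step 1. close the feedback loop around P1, P2 -> (s - 4)/(s^2 - 7*s - 5)
Step 2. reduce the parallel group P3, P4, P5, P6 -> (24*s^4 + 17*s^3 - 7*s^2 - 56*s - 2)/(18*s^4 - 57*s^3 + 42*s^2 + 3*s - 6)
Step 3. apply the feedback formula to [P1/(1+P1*P2)], (P3+P4+P5+P6); the result is T(s) itself (integer coefficients, no common factor, positive leading denominator coefficient)

Answer: (18*s^5 - 129*s^4 + 270*s^3 - 165*s^2 - 18*s + 24)/(18*s^6 - 207*s^5 + 430*s^4 + 69*s^3 - 209*s^2 - 195*s + 22)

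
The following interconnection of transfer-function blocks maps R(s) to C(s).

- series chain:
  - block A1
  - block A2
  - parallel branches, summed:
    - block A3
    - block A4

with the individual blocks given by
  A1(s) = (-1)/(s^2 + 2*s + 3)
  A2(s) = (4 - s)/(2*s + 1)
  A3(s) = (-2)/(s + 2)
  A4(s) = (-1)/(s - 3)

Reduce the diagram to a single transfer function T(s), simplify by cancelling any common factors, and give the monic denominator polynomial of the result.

First reduce the diagram to T(s).

[1] sum the parallel branches A3, A4 = (4 - 3*s)/(s^2 - s - 6)
[2] multiply A1, A2, (A3+A4) (series) = (-3*s^2 + 16*s - 16)/(2*s^5 + 3*s^4 - 9*s^3 - 35*s^2 - 51*s - 18)
Step 2 gives the fully reduced T(s), with no common factor left to cancel. The denominator's leading coefficient is 2, so divide each of its coefficients by 2 to get the monic form.

Answer: s^5 + 3*s^4/2 - 9*s^3/2 - 35*s^2/2 - 51*s/2 - 9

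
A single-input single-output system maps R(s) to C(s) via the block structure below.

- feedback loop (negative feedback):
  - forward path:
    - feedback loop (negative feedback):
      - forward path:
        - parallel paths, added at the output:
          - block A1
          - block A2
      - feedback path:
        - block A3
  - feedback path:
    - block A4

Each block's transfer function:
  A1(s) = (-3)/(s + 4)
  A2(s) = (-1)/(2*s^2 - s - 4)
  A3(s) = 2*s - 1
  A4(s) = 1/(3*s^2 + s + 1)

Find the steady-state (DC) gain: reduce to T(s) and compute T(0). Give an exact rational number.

Step 1. sum the parallel branches A1, A2 gives (-6*s^2 + 2*s + 8)/(2*s^3 + 7*s^2 - 8*s - 16)
Step 2. close the feedback loop around (A1+A2), A3 gives (6*s^2 - 2*s - 8)/(10*s^3 - 17*s^2 - 6*s + 24)
Step 3. reduce the feedback loop with forward [(A1+A2)/(1+(A1+A2)*A3)] and return A4 gives (18*s^4 - 20*s^2 - 10*s - 8)/(30*s^5 - 41*s^4 - 25*s^3 + 55*s^2 + 16*s + 16)
The step-3 result is T(s). Setting s = 0: T(0) = -8/16 = -1/2.

Answer: -1/2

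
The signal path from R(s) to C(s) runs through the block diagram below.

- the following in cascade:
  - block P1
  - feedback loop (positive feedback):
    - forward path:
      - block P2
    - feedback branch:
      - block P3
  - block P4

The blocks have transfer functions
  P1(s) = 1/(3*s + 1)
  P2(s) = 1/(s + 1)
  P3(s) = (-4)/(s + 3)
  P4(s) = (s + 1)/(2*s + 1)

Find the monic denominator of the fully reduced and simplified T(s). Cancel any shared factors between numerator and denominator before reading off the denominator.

[1] collapse the loop (P2 forward, P3 return) gives (s + 3)/(s^2 + 4*s + 7)
[2] series reduction of P1, [P2/(1-P2*P3)], P4 gives (s^2 + 4*s + 3)/(6*s^4 + 29*s^3 + 63*s^2 + 39*s + 7)
T(s) is the step-2 result (common factors already cancelled). Leading coefficient of the denominator: 6. Divide through by 6 for the monic polynomial.

Answer: s^4 + 29*s^3/6 + 21*s^2/2 + 13*s/2 + 7/6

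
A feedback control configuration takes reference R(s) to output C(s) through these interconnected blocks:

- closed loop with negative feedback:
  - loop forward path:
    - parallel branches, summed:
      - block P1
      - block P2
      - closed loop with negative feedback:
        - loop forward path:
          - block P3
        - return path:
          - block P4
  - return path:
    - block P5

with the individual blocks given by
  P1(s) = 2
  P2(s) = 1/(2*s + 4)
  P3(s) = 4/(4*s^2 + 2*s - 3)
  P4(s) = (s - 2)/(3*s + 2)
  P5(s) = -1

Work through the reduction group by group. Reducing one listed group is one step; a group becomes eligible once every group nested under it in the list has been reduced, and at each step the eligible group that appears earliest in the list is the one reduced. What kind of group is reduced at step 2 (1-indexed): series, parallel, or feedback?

(1) apply the feedback formula to P3, P4
(2) combine P1, P2, [P3/(1+P3*P4)] in parallel
(3) reduce the feedback loop with forward (P1+P2+[P3/(1+P3*P4)]) and return P5
At step 2 the group reduced is parallel.

Final answer: parallel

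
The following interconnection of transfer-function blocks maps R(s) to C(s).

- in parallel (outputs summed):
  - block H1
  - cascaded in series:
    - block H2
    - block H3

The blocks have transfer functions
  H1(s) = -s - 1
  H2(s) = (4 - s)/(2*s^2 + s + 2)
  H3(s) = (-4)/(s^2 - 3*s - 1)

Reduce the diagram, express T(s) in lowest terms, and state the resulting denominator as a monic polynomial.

Answer: s^4 - 5*s^3/2 - 3*s^2/2 - 7*s/2 - 1

Working:
Step 1: series reduction of H2, H3 = (4*s - 16)/(2*s^4 - 5*s^3 - 3*s^2 - 7*s - 2)
Step 2: combine H1, (H2*H3) in parallel = (-2*s^5 + 3*s^4 + 8*s^3 + 10*s^2 + 13*s - 14)/(2*s^4 - 5*s^3 - 3*s^2 - 7*s - 2)
Step 2 gives the fully reduced T(s), with no common factor left to cancel. The denominator's leading coefficient is 2, so divide each of its coefficients by 2 to get the monic form.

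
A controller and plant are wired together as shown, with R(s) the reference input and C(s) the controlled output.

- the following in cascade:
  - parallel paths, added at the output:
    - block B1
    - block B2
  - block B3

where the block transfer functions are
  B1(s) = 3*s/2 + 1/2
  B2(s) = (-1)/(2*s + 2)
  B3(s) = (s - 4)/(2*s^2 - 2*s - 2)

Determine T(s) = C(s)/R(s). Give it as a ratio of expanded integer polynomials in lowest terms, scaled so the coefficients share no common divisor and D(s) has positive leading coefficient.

1. parallel reduction of B1, B2; result (3*s^2 + 4*s)/(2*s + 2)
2. reduce the series chain (B1+B2), B3 - this is the overall T(s), already in the required normalized form

Hence the answer: (3*s^3 - 8*s^2 - 16*s)/(4*s^3 - 8*s - 4)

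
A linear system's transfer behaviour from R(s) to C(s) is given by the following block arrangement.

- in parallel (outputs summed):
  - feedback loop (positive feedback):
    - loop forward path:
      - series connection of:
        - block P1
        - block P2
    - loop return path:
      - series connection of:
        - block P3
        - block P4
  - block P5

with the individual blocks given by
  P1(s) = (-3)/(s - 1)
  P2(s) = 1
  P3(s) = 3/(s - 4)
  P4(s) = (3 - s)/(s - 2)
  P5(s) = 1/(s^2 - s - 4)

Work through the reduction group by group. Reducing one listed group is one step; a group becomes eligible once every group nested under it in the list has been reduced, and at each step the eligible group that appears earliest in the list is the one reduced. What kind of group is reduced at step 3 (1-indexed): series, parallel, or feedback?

Step 1. combine P1, P2 in series
Step 2. cascade P3, P4
Step 3. collapse the loop ((P1*P2) forward, (P3*P4) return)
Step 4. reduce the parallel group [(P1*P2)/(1-(P1*P2)*(P3*P4))], P5
The group at step 3 is a feedback group.

Final answer: feedback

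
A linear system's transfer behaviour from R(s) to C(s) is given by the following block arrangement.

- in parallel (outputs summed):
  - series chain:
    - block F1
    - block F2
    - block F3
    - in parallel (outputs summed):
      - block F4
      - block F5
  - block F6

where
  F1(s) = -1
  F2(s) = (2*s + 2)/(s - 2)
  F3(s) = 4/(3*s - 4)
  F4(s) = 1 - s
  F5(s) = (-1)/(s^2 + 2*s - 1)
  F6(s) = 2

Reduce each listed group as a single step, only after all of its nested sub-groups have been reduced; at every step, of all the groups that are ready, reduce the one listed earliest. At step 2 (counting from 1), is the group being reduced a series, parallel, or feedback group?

(1) reduce the parallel group F4, F5
(2) multiply F1, F2, F3, (F4+F5) (series)
(3) sum the parallel branches (F1*F2*F3*(F4+F5)), F6
So the answer for step 2 is series.

Hence the answer: series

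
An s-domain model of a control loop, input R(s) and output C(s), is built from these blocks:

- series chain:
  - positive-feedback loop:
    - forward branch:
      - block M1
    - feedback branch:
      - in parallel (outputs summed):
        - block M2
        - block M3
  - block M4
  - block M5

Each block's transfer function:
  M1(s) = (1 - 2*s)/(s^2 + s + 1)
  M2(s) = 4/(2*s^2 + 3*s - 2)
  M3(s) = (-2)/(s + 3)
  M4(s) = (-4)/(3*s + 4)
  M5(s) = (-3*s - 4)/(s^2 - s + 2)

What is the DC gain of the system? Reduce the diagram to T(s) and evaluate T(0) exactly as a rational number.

[1] combine M2, M3 in parallel = (-4*s^2 - 2*s + 16)/(2*s^3 + 9*s^2 + 7*s - 6)
[2] close the feedback loop around M1, (M2+M3) = (-2*s^3 - 9*s^2 - 7*s + 6)/(s^4 + 6*s^3 + 8*s^2 + 9*s + 22)
[3] series reduction of [M1/(1-M1*(M2+M3))], M4, M5 = (-8*s^3 - 36*s^2 - 28*s + 24)/(s^6 + 5*s^5 + 4*s^4 + 13*s^3 + 29*s^2 - 4*s + 44)
DC gain: substitute s = 0 into T(s) from step 3: T(0) = 24/44 = 6/11.

Answer: 6/11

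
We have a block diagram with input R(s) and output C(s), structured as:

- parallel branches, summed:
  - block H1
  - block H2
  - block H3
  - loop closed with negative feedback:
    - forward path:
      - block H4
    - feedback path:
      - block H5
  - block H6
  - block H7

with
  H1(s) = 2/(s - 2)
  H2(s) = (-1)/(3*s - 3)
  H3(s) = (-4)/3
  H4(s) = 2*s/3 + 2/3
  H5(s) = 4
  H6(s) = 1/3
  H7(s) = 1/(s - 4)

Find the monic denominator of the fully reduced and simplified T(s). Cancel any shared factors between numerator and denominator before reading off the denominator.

Step 1: feedback reduction of H4, H5 = (2*s + 2)/(8*s + 11)
Step 2: combine H1, H2, H3, [H4/(1+H4*H5)], H6, H7 in parallel = (-18*s^4 + 163*s^3 - 239*s^2 - 421*s + 458)/(24*s^4 - 135*s^3 + 105*s^2 + 270*s - 264)
T(s) is the step-2 result (common factors already cancelled). Leading coefficient of the denominator: 24. Divide through by 24 for the monic polynomial.

Final answer: s^4 - 45*s^3/8 + 35*s^2/8 + 45*s/4 - 11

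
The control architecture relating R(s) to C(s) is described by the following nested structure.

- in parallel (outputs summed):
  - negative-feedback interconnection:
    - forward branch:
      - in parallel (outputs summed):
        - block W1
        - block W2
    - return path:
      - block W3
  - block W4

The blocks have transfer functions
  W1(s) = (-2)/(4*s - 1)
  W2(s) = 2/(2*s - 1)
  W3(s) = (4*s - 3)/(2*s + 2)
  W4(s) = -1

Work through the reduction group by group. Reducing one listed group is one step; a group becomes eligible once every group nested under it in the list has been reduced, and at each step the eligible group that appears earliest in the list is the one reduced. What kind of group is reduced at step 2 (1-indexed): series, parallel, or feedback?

Reducing step by step:

Step 1. sum the parallel branches W1, W2
Step 2. collapse the loop ((W1+W2) forward, W3 return)
Step 3. combine [(W1+W2)/(1+(W1+W2)*W3)], W4 in parallel
Step 2: feedback.

Answer: feedback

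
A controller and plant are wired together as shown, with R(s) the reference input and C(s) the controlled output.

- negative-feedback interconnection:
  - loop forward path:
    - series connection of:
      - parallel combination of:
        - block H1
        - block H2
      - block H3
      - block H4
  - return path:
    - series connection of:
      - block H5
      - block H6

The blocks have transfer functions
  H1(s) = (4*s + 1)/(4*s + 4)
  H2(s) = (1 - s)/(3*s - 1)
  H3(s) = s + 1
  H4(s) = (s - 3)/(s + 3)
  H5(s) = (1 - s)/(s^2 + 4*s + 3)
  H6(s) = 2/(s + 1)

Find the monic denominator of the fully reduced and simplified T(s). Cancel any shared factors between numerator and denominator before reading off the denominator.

Answer: s^5 + 19*s^4/3 + 149*s^3/6 + 23*s^2/2 + 7*s/2 - 9/2

Working:
Step 1. add H1, H2 (parallel), giving (8*s^2 - s + 3)/(12*s^2 + 8*s - 4)
Step 2. cascade (H1+H2), H3, H4, giving (8*s^3 - 25*s^2 + 6*s - 9)/(12*s^2 + 32*s - 12)
Step 3. reduce the series chain H5, H6, giving (2 - 2*s)/(s^3 + 5*s^2 + 7*s + 3)
Step 4. apply the feedback formula to ((H1+H2)*H3*H4), (H5*H6), giving (8*s^6 + 15*s^5 - 63*s^4 - 130*s^3 - 78*s^2 - 45*s - 27)/(12*s^5 + 76*s^4 + 298*s^3 + 138*s^2 + 42*s - 54)
That last expression is T(s), already simplified. Scaling its denominator by 1/12 (the reciprocal of the leading coefficient) yields the monic denominator.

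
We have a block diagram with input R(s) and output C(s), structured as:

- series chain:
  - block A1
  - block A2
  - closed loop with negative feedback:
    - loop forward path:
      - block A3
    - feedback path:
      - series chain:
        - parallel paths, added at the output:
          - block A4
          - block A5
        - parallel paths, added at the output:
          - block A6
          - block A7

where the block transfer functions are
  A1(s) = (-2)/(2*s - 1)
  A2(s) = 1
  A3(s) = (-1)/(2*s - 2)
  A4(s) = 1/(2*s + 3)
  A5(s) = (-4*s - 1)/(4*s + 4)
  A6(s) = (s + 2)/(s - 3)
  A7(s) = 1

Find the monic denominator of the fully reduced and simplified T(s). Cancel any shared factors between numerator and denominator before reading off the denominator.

Step 1: add A4, A5 (parallel) -> (-8*s^2 - 10*s + 1)/(8*s^2 + 20*s + 12)
Step 2: combine A6, A7 in parallel -> (2*s - 1)/(s - 3)
Step 3: combine (A4+A5), (A6+A7) in series -> (-16*s^3 - 12*s^2 + 12*s - 1)/(8*s^3 - 4*s^2 - 48*s - 36)
Step 4: apply the feedback formula to A3, ((A4+A5)*(A6+A7)) -> (-8*s^3 + 4*s^2 + 48*s + 36)/(16*s^4 - 8*s^3 - 76*s^2 + 12*s + 73)
Step 5: reduce the series chain A1, A2, [A3/(1+A3*((A4+A5)*(A6+A7)))] -> (16*s^3 - 8*s^2 - 96*s - 72)/(32*s^5 - 32*s^4 - 144*s^3 + 100*s^2 + 134*s - 73)
Step 5 gives the fully reduced T(s), with no common factor left to cancel. The denominator's leading coefficient is 32, so divide each of its coefficients by 32 to get the monic form.

Final answer: s^5 - s^4 - 9*s^3/2 + 25*s^2/8 + 67*s/16 - 73/32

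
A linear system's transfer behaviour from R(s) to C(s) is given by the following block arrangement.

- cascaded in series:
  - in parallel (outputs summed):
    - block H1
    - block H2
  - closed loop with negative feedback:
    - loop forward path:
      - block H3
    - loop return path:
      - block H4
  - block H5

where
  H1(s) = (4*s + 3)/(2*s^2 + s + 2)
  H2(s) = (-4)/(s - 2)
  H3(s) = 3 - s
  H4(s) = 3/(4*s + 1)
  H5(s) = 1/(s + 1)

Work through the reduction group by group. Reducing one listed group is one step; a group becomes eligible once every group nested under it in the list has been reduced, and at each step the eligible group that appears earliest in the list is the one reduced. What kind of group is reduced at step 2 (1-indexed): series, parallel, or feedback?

The answer is feedback.

Reasoning:
Step 1: parallel reduction of H1, H2
Step 2: collapse the loop (H3 forward, H4 return)
Step 3: combine (H1+H2), [H3/(1+H3*H4)], H5 in series
Step 2: feedback.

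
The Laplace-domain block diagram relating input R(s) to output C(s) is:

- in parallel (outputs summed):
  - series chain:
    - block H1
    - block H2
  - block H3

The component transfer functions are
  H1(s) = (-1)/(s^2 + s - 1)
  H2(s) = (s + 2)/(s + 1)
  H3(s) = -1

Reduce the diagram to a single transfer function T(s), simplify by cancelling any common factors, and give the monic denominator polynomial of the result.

Step 1. reduce the series chain H1, H2, giving (-s - 2)/(s^3 + 2*s^2 - 1)
Step 2. add (H1*H2), H3 (parallel), giving (-s^3 - 2*s^2 - s - 1)/(s^3 + 2*s^2 - 1)
Step 2 gives the fully reduced T(s), with no common factor left to cancel. The denominator is already monic (leading coefficient 1).

Hence the answer: s^3 + 2*s^2 - 1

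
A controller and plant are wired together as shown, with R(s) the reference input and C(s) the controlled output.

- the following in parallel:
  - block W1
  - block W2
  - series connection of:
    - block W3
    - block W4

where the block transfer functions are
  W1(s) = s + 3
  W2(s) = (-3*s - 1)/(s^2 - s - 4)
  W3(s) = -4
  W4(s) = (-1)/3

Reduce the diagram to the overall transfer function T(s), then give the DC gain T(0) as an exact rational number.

First reduce the diagram to T(s).

(1) multiply W3, W4 (series) -> 4/3
(2) sum the parallel branches W1, W2, (W3*W4) -> (3*s^3 + 10*s^2 - 34*s - 55)/(3*s^2 - 3*s - 12)
DC gain: substitute s = 0 into T(s) from step 2: T(0) = -55/(-12) = 55/12.

Answer: 55/12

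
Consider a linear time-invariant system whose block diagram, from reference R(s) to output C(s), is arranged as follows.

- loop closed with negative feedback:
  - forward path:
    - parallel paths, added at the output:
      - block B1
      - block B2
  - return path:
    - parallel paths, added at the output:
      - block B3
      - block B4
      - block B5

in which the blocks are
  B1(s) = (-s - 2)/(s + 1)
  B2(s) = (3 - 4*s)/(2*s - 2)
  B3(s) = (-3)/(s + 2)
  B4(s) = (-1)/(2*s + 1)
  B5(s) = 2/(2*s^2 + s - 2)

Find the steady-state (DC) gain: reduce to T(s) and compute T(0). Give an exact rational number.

The answer is -14/53.

Reasoning:
Step 1. parallel reduction of B1, B2 gives (-6*s^2 - 3*s + 7)/(2*s^2 - 2)
Step 2. parallel reduction of B3, B4, B5 gives (-14*s^3 - 13*s^2 + 19*s + 14)/(4*s^4 + 12*s^3 + 5*s^2 - 8*s - 4)
Step 3. reduce the feedback loop with forward (B1+B2) and return (B3+B4+B5) gives (-24*s^6 - 84*s^5 - 38*s^4 + 117*s^3 + 83*s^2 - 44*s - 28)/(8*s^6 + 108*s^5 + 122*s^4 - 213*s^3 - 250*s^2 + 107*s + 106)
Step 3 gives the overall T(s). Then T(0) = -28/106 = -14/53.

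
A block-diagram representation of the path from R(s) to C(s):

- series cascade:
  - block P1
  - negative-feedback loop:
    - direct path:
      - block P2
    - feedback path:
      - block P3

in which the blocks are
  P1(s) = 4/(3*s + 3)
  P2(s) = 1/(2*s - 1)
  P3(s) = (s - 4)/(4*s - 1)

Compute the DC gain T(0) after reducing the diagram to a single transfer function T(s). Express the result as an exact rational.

Step 1 - collapse the loop (P2 forward, P3 return) -> (4*s - 1)/(8*s^2 - 5*s - 3)
Step 2 - reduce the series chain P1, [P2/(1+P2*P3)] -> (16*s - 4)/(24*s^3 + 9*s^2 - 24*s - 9)
Step 2 gives the overall T(s). Then T(0) = -4/(-9) = 4/9.

Final answer: 4/9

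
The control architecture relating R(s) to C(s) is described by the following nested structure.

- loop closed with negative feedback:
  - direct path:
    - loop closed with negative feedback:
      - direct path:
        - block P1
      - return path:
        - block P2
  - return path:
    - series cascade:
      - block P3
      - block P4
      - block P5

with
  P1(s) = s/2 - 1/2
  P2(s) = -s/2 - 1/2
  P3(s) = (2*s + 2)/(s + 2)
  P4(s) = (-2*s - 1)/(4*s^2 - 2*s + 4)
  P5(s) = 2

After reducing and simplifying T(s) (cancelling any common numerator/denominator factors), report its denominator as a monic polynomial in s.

Reducing step by step:

Step 1. collapse the loop (P1 forward, P2 return), giving (2 - 2*s)/(s^2 - 5)
Step 2. cascade P3, P4, P5, giving (-4*s^2 - 6*s - 2)/(2*s^3 + 3*s^2 + 4)
Step 3. feedback reduction of [P1/(1+P1*P2)], (P3*P4*P5), giving (-4*s^4 - 2*s^3 + 6*s^2 - 8*s + 8)/(2*s^5 + 3*s^4 - 2*s^3 - 7*s^2 - 8*s - 24)
T(s) is the step-3 result (common factors already cancelled). Leading coefficient of the denominator: 2. Divide through by 2 for the monic polynomial.

Answer: s^5 + 3*s^4/2 - s^3 - 7*s^2/2 - 4*s - 12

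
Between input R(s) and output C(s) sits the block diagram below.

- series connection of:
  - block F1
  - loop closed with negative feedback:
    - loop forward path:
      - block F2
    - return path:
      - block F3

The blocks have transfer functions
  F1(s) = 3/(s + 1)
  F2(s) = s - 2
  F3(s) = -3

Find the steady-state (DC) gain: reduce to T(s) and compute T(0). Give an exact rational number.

Step 1 - apply the feedback formula to F2, F3; result (2 - s)/(3*s - 7)
Step 2 - reduce the series chain F1, [F2/(1+F2*F3)]; result (6 - 3*s)/(3*s^2 - 4*s - 7)
That last expression is T(s); at s = 0 only the constant terms survive, so T(0) = 6/(-7) = -6/7.

Final answer: -6/7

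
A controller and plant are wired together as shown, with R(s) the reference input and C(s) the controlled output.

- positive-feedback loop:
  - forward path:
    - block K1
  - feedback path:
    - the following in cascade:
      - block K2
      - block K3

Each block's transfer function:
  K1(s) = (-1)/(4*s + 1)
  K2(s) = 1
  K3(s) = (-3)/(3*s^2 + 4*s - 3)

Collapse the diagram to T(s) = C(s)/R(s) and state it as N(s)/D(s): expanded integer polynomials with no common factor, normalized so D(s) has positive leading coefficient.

1. multiply K2, K3 (series) gives (-3)/(3*s^2 + 4*s - 3)
2. apply the feedback formula to K1, (K2*K3); the result is T(s) itself (integer coefficients, no common factor, positive leading denominator coefficient)

Therefore the answer is (-3*s^2 - 4*s + 3)/(12*s^3 + 19*s^2 - 8*s - 6).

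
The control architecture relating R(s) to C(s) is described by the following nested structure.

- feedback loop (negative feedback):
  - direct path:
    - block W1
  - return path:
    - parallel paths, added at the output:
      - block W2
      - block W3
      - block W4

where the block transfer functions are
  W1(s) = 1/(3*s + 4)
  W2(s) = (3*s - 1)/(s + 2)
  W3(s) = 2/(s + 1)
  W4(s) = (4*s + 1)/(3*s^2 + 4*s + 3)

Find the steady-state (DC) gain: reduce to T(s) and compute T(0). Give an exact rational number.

1. parallel reduction of W2, W3, W4; result (9*s^4 + 28*s^3 + 47*s^2 + 35*s + 11)/(3*s^4 + 13*s^3 + 21*s^2 + 17*s + 6)
2. apply the feedback formula to W1, (W2+W3+W4); result (3*s^4 + 13*s^3 + 21*s^2 + 17*s + 6)/(9*s^5 + 60*s^4 + 143*s^3 + 182*s^2 + 121*s + 35)
Evaluating the step-2 result (the overall T(s)) at s = 0 gives T(0) = 6/35.

Therefore the answer is 6/35.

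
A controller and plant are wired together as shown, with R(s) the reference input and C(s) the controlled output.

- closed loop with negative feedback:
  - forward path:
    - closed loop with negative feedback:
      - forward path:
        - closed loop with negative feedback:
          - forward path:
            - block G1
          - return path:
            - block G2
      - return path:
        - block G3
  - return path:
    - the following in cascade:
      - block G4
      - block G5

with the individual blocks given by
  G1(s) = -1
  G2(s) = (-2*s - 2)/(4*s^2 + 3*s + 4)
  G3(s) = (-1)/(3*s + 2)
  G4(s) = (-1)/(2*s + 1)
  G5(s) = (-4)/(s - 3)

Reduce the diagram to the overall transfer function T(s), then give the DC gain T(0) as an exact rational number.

(1) feedback reduction of G1, G2 gives (-4*s^2 - 3*s - 4)/(4*s^2 + 5*s + 6)
(2) apply the feedback formula to [G1/(1+G1*G2)], G3 gives (-12*s^3 - 17*s^2 - 18*s - 8)/(12*s^3 + 27*s^2 + 31*s + 16)
(3) reduce the series chain G4, G5 gives 4/(2*s^2 - 5*s - 3)
(4) reduce the feedback loop with forward [[G1/(1+G1*G2)]/(1+[G1/(1+G1*G2)]*G3)] and return (G4*G5) gives (-24*s^5 + 26*s^4 + 85*s^3 + 125*s^2 + 94*s + 24)/(24*s^5 - 6*s^4 - 157*s^3 - 272*s^2 - 245*s - 80)
That last expression is T(s); at s = 0 only the constant terms survive, so T(0) = 24/(-80) = -3/10.

Therefore the answer is -3/10.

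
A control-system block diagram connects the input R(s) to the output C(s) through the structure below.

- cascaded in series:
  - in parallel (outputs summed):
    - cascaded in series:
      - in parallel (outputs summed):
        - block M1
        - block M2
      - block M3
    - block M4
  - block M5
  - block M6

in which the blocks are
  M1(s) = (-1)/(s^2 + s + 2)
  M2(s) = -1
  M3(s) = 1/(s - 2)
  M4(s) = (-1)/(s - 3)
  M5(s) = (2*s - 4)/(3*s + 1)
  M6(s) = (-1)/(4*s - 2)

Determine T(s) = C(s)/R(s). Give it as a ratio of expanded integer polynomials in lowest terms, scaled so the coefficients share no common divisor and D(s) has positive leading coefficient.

Step 1. add M1, M2 (parallel) -> (-s^2 - s - 3)/(s^2 + s + 2)
Step 2. series reduction of (M1+M2), M3 -> (-s^2 - s - 3)/(s^3 - s^2 - 4)
Step 3. combine ((M1+M2)*M3), M4 in parallel -> (-2*s^3 + 3*s^2 + 13)/(s^4 - 4*s^3 + 3*s^2 - 4*s + 12)
Step 4. series reduction of (((M1+M2)*M3)+M4), M5, M6: this yields T(s), and no further normalization is needed

Final answer: (2*s^3 - 3*s^2 - 13)/(6*s^5 - 13*s^4 - 5*s^3 - 33*s^2 + 7*s + 6)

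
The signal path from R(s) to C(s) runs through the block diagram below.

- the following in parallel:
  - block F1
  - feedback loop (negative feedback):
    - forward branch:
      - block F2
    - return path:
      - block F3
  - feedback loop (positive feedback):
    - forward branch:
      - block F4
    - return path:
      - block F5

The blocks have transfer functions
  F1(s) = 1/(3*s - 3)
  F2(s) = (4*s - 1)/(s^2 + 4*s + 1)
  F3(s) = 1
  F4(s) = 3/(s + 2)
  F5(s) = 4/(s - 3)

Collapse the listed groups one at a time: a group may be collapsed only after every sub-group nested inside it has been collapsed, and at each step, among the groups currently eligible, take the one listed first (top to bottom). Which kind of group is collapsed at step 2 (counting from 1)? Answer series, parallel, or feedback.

Reducing step by step:

1. reduce the feedback loop with forward F2 and return F3
2. collapse the loop (F4 forward, F5 return)
3. combine F1, [F2/(1+F2*F3)], [F4/(1-F4*F5)] in parallel
Step 2 collapses a feedback group.

Answer: feedback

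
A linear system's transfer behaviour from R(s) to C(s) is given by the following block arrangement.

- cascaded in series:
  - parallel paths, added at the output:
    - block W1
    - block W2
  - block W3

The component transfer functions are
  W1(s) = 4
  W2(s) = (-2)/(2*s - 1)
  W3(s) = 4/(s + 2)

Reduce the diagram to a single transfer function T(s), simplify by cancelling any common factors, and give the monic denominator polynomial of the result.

Answer: s^2 + 3*s/2 - 1

Working:
Step 1. sum the parallel branches W1, W2, giving (8*s - 6)/(2*s - 1)
Step 2. series reduction of (W1+W2), W3, giving (32*s - 24)/(2*s^2 + 3*s - 2)
T(s) is the step-2 result (common factors already cancelled). Leading coefficient of the denominator: 2. Divide through by 2 for the monic polynomial.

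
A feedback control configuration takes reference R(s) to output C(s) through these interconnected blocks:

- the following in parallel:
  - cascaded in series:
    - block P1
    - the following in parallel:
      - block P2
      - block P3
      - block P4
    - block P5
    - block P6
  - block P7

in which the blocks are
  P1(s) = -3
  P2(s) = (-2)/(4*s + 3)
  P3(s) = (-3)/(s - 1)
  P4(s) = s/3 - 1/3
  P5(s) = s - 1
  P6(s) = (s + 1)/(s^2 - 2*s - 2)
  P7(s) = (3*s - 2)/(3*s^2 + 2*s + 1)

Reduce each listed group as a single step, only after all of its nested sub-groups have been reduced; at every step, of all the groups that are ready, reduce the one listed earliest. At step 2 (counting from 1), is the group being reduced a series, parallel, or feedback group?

Answer: series

Working:
Step 1. parallel reduction of P2, P3, P4
Step 2. multiply P1, (P2+P3+P4), P5, P6 (series)
Step 3. sum the parallel branches (P1*(P2+P3+P4)*P5*P6), P7
At step 2 the group reduced is series.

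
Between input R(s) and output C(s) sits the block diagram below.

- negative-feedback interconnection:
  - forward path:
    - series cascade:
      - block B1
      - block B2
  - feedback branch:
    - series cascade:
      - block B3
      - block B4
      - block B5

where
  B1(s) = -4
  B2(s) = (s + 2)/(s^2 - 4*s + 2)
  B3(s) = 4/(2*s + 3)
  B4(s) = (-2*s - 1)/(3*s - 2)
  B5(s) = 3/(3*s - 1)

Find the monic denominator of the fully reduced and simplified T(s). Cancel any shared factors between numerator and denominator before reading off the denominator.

The answer is s^5 - 7*s^4/2 - 23*s^3/18 + 106*s^2/9 + 85*s/9 + 6.

Reasoning:
1. reduce the series chain B1, B2 = (-4*s - 8)/(s^2 - 4*s + 2)
2. cascade B3, B4, B5 = (-24*s - 12)/(18*s^3 + 9*s^2 - 23*s + 6)
3. close the feedback loop around (B1*B2), (B3*B4*B5) = (-72*s^4 - 180*s^3 + 20*s^2 + 160*s - 48)/(18*s^5 - 63*s^4 - 23*s^3 + 212*s^2 + 170*s + 108)
T(s) is the step-3 result (common factors already cancelled). Leading coefficient of the denominator: 18. Divide through by 18 for the monic polynomial.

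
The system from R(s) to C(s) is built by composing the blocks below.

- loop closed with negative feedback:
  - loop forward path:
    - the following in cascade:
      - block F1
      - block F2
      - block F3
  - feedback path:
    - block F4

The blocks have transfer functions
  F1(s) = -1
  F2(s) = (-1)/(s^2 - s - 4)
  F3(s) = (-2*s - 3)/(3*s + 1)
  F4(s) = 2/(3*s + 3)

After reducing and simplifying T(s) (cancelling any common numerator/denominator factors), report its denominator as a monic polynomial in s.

Step 1 - combine F1, F2, F3 in series; result (-2*s - 3)/(3*s^3 - 2*s^2 - 13*s - 4)
Step 2 - apply the feedback formula to (F1*F2*F3), F4; result (-6*s^2 - 15*s - 9)/(9*s^4 + 3*s^3 - 45*s^2 - 55*s - 18)
Step 2 gives the fully reduced T(s), with no common factor left to cancel. The denominator's leading coefficient is 9, so divide each of its coefficients by 9 to get the monic form.

Hence the answer: s^4 + s^3/3 - 5*s^2 - 55*s/9 - 2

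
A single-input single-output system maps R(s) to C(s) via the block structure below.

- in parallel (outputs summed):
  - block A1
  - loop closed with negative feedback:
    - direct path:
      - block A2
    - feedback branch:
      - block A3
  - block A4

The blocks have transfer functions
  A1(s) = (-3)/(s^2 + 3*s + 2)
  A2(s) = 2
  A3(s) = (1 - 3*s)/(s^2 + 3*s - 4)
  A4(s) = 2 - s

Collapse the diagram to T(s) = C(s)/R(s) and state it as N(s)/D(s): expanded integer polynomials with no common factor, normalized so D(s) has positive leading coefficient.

[1] collapse the loop (A2 forward, A3 return) -> (2*s^2 + 6*s - 8)/(s^2 - 3*s - 2)
[2] combine A1, [A2/(1+A2*A3)], A4 in parallel: this yields T(s), and no further normalization is needed

Therefore the answer is (-s^5 + 4*s^4 + 21*s^3 + 5*s^2 - 23*s - 18)/(s^4 - 9*s^2 - 12*s - 4).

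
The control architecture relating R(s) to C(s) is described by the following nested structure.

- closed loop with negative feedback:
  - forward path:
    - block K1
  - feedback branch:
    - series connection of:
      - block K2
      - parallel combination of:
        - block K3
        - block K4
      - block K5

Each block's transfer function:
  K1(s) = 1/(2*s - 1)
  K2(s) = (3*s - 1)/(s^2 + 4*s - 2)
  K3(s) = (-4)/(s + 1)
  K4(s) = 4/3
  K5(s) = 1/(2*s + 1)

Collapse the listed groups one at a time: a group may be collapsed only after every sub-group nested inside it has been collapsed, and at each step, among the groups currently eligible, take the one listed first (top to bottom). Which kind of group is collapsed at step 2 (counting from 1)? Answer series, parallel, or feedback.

Reducing step by step:

Step 1 - parallel reduction of K3, K4
Step 2 - multiply K2, (K3+K4), K5 (series)
Step 3 - reduce the feedback loop with forward K1 and return (K2*(K3+K4)*K5)
Step 2 collapses a series group.

Answer: series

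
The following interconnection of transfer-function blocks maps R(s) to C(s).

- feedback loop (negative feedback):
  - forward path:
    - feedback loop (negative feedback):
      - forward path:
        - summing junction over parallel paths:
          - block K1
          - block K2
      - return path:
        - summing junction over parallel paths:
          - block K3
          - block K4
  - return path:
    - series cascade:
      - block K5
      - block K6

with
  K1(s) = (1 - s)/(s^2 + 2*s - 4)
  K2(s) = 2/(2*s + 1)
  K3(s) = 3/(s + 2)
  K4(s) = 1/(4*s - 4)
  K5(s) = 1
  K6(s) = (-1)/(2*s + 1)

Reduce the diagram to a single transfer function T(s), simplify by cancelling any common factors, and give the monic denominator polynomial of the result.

1. parallel reduction of K1, K2, giving (5*s - 7)/(2*s^3 + 5*s^2 - 6*s - 4)
2. sum the parallel branches K3, K4, giving (13*s - 10)/(4*s^2 + 4*s - 8)
3. apply the feedback formula to (K1+K2), (K3+K4), giving (20*s^3 - 8*s^2 - 68*s + 56)/(8*s^5 + 28*s^4 - 20*s^3 - 15*s^2 - 109*s + 102)
4. reduce the series chain K5, K6, giving (-1)/(2*s + 1)
5. reduce the feedback loop with forward [(K1+K2)/(1+(K1+K2)*(K3+K4))] and return (K5*K6), giving (40*s^4 + 4*s^3 - 144*s^2 + 44*s + 56)/(16*s^6 + 64*s^5 - 12*s^4 - 70*s^3 - 225*s^2 + 163*s + 46)
The result of step 5 is T(s) in lowest terms. Its denominator has leading coefficient 16; dividing the denominator through by 16 makes it monic.

Final answer: s^6 + 4*s^5 - 3*s^4/4 - 35*s^3/8 - 225*s^2/16 + 163*s/16 + 23/8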